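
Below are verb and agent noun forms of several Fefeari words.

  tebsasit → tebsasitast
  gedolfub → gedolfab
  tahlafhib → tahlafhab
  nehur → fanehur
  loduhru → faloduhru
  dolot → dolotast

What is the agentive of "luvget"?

luvgetast

tahlafhib and tebsasit both have last vowel 'i' yet inflect differently (tahlafhab, tebsasitast), so the last vowel is not what conditions the rule; the final letter is.
"luvget" ends in -t. The stems ending in -t (tebsasit → tebsasitast, dolot → dolotast) add -ast.
So luvget → luvgetast.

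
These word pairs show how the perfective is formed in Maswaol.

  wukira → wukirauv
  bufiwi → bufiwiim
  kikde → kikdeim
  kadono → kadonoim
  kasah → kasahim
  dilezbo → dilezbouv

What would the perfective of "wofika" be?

dilezbo and kadono both end in -o yet inflect differently (dilezbouv, kadonoim), so the final letter is not what conditions the rule; the first letter is.
"wofika" begins with w-. The one such stem in the data (wukira → wukirauv) adds -uv, so the same rule applies.
The other pattern: stems beginning with b- or k- add -im.
So wofika → wofikauv.

wofikauv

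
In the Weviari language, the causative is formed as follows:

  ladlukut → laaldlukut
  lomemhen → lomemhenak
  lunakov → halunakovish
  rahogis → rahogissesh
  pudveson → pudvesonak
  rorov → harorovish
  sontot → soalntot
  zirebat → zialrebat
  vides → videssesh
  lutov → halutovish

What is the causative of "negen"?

lunakov and sontot both have last vowel 'o' yet inflect differently (halunakovish, soalntot), so the last vowel is not what conditions the rule; the final letter is.
"negen" ends in -n. The stems ending in -n (pudveson → pudvesonak, lomemhen → lomemhenak) add -ak.
The other patterns: stems ending in -s double the final consonant and add -esh; stems ending in -v add ha- … -ish around the stem; stems ending in -t insert -al- after the first vowel.
So negen → negenak.

negenak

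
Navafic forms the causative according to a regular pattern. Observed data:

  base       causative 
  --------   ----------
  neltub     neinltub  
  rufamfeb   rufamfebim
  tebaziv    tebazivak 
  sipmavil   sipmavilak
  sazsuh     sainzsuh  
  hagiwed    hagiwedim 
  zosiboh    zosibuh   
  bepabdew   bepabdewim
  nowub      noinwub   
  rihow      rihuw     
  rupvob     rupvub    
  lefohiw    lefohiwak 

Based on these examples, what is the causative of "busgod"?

busgud

nowub and rupvob both end in -b yet inflect differently (noinwub, rupvub), so the final letter is not what conditions the rule; the last vowel is.
"busgod" has last vowel 'o'. The stems whose last vowel is 'o' (rupvob → rupvub, zosiboh → zosibuh, rihow → rihuw) change the last vowel to 'u'.
The other patterns: stems whose last vowel is 'i' add -ak; stems whose last vowel is 'u' insert -in- after the first vowel; stems whose last vowel is 'e' add -im.
So busgod → busgud.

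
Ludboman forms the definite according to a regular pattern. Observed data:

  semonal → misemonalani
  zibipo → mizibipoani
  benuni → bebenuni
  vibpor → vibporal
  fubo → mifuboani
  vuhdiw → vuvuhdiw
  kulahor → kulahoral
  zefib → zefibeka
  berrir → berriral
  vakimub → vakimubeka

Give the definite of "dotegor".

fubo and vibpor both have last vowel 'o' yet inflect differently (mifuboani, vibporal), so the last vowel is not what conditions the rule; the final letter is.
"dotegor" ends in -r. The stems ending in -r (vibpor → vibporal, kulahor → kulahoral, berrir → berriral) add -al.
So dotegor → dotegoral.

dotegoral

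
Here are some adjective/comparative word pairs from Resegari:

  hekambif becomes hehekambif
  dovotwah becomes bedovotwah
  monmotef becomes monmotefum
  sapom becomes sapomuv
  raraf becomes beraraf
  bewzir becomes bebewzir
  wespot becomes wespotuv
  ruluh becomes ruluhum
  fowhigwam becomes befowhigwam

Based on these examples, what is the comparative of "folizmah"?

"folizmah" has last vowel 'a'. The stems whose last vowel is 'a' (fowhigwam → befowhigwam, raraf → beraraf, dovotwah → bedovotwah) add the prefix be-.
So folizmah → befolizmah.

befolizmah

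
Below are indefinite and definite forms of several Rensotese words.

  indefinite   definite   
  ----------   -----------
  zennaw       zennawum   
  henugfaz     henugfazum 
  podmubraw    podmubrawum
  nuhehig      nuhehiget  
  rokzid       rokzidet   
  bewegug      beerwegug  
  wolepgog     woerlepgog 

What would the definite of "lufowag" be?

nuhehig and bewegug both end in -g yet inflect differently (nuhehiget, beerwegug), so the final letter is not what conditions the rule; the last vowel is.
"lufowag" has last vowel 'a'. The stems whose last vowel is 'a' (zennaw → zennawum, henugfaz → henugfazum, podmubraw → podmubrawum) add -um.
So lufowag → lufowagum.

lufowagum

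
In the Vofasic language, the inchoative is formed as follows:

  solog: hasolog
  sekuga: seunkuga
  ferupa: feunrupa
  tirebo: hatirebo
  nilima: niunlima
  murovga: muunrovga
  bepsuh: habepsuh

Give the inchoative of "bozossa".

bounzossa

sekuga and solog both begin with s- yet inflect differently (seunkuga, hasolog), so the first letter is not what conditions the rule; the final letter is.
"bozossa" ends in -a. The stems ending in -a (ferupa → feunrupa, murovga → muunrovga, sekuga → seunkuga) insert -un- after the first vowel.
So bozossa → bounzossa.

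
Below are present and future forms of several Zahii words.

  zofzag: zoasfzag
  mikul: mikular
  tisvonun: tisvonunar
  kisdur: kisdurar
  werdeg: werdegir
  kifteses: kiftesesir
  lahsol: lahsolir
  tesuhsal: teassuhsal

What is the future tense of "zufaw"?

mikul and tesuhsal both end in -l yet inflect differently (mikular, teassuhsal), so the final letter is not what conditions the rule; the last vowel is.
"zufaw" has last vowel 'a'. The stems whose last vowel is 'a' (zofzag → zoasfzag, tesuhsal → teassuhsal) insert -as- after the first vowel.
The other patterns: stems whose last vowel is 'u' add -ar; stems whose last vowel is 'e' or 'o' add -ir.
So zufaw → zuasfaw.

zuasfaw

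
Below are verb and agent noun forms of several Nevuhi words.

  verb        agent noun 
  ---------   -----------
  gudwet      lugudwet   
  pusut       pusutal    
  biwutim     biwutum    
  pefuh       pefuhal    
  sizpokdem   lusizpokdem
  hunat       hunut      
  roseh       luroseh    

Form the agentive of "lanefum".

roseh and pefuh both end in -h yet inflect differently (luroseh, pefuhal), so the final letter is not what conditions the rule; the last vowel is.
"lanefum" has last vowel 'u'. The stems whose last vowel is 'u' (pefuh → pefuhal, pusut → pusutal) add -al.
So lanefum → lanefumal.

lanefumal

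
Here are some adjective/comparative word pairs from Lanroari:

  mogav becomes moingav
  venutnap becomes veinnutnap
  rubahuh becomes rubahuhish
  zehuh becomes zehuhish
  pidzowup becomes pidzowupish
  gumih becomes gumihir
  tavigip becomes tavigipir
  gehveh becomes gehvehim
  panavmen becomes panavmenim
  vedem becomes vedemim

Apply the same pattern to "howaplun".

howaplunish

venutnap and pidzowup both end in -p yet inflect differently (veinnutnap, pidzowupish), so the final letter is not what conditions the rule; the last vowel is.
"howaplun" has last vowel 'u'. The stems whose last vowel is 'u' (rubahuh → rubahuhish, zehuh → zehuhish, pidzowup → pidzowupish) add -ish.
So howaplun → howaplunish.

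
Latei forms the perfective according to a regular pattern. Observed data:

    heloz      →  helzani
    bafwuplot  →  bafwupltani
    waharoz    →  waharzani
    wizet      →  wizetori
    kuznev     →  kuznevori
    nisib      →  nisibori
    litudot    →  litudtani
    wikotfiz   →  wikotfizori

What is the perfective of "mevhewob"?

"mevhewob" has last vowel 'o'. The stems whose last vowel is 'o' (waharoz → waharzani, litudot → litudtani, bafwuplot → bafwupltani) delete the last vowel and add -ani.
So mevhewob → mevhewbani.

mevhewbani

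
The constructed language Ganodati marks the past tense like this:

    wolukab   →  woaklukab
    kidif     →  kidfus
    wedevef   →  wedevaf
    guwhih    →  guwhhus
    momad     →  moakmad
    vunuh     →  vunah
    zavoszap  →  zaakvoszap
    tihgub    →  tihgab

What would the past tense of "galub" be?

wolukab and tihgub both end in -b yet inflect differently (woaklukab, tihgab), so the final letter is not what conditions the rule; the last vowel is.
"galub" has last vowel 'u'. The stems whose last vowel is 'u' (tihgub → tihgab, vunuh → vunah) change the last vowel to 'a'.
The other patterns: stems whose last vowel is 'a' insert -ak- after the first vowel; stems whose last vowel is 'i' delete the last vowel and add -us.
So galub → galab.

galab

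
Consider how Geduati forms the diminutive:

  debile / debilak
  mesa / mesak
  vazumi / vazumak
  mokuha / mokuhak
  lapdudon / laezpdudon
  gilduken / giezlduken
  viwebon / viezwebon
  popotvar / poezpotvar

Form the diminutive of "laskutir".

laezskutir

debile and gilduken both have last vowel 'e' yet inflect differently (debilak, giezlduken), so the last vowel is not what conditions the rule; whether the stem ends in a vowel or a consonant is.
"laskutir" ends in a consonant. The stems ending in a consonant (lapdudon → laezpdudon, gilduken → giezlduken, viwebon → viezwebon) insert -ez- after the first vowel.
The other pattern: stems ending in a vowel drop the final letter and add -ak.
So laskutir → laezskutir.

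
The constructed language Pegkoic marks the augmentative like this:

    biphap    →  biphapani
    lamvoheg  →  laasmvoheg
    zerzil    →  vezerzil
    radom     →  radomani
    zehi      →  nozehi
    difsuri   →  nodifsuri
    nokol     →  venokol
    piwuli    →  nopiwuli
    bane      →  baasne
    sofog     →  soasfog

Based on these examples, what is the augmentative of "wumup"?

wumupani

"wumup" ends in -p. The one such stem in the data (biphap → biphapani) adds -ani, so the same rule applies.
So wumup → wumupani.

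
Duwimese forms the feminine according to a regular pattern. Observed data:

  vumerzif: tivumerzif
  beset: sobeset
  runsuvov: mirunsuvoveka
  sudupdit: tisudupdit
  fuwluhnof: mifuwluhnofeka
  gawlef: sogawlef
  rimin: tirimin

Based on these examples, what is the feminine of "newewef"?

vumerzif and fuwluhnof both end in -f yet inflect differently (tivumerzif, mifuwluhnofeka), so the final letter is not what conditions the rule; the last vowel is.
"newewef" has last vowel 'e'. The stems whose last vowel is 'e' (beset → sobeset, gawlef → sogawlef) add the prefix so-.
So newewef → sonewewef.

sonewewef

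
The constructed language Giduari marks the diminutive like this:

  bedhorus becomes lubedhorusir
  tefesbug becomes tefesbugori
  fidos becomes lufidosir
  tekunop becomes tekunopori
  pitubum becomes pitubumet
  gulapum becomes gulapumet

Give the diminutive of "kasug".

kasugori

bedhorus and pitubum both have last vowel 'u' yet inflect differently (lubedhorusir, pitubumet), so the last vowel is not what conditions the rule; the final letter is.
"kasug" ends in -g. The one such stem in the data (tefesbug → tefesbugori) adds -ori, so the same rule applies.
So kasug → kasugori.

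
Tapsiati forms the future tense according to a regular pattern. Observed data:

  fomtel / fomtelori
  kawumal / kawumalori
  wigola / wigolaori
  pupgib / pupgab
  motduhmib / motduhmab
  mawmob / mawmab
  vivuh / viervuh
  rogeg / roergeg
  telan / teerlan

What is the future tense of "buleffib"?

buleffab

fomtel and rogeg both have last vowel 'e' yet inflect differently (fomtelori, roergeg), so the last vowel is not what conditions the rule; the final letter is.
"buleffib" ends in -b. The stems ending in -b (pupgib → pupgab, motduhmib → motduhmab, mawmob → mawmab) change the last vowel to 'a'.
The other patterns: stems ending in -a or -l add -ori; stems ending in -g, -h or -n insert -er- after the first vowel.
So buleffib → buleffab.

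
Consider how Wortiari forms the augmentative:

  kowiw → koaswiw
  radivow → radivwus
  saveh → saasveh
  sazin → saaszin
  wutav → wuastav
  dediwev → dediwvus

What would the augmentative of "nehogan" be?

nehognus

"nehogan" has 3 vowels. The stems with 3 vowels (dediwev → dediwvus, radivow → radivwus) delete the last vowel and add -us.
The other pattern: stems with 2 vowels insert -as- after the first vowel.
So nehogan → nehognus.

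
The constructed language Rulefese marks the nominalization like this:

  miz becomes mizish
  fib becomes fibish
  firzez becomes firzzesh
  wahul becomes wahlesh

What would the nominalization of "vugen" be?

miz and firzez both end in -z yet inflect differently (mizish, firzzesh), so the final letter is not what conditions the rule; the number of vowels is.
"vugen" has 2 vowels. The stems with 2 vowels (firzez → firzzesh, wahul → wahlesh) delete the last vowel and add -esh.
The other pattern: stems with 1 vowel add -ish.
So vugen → vugnesh.

vugnesh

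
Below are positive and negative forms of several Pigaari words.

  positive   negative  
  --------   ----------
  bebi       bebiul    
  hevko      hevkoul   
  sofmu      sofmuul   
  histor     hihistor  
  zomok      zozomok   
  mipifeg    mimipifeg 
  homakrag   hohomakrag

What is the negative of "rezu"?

hevko and histor both have last vowel 'o' yet inflect differently (hevkoul, hihistor), so the last vowel is not what conditions the rule; whether the stem ends in a vowel or a consonant is.
"rezu" ends in a vowel. The stems ending in a vowel (bebi → bebiul, hevko → hevkoul, sofmu → sofmuul) add -ul.
So rezu → rezuul.

rezuul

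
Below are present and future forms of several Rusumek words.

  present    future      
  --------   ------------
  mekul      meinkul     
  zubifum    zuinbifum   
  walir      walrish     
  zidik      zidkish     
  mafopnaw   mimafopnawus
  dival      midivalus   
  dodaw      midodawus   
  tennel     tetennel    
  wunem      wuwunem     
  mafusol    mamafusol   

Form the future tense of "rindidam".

mekul and dival both end in -l yet inflect differently (meinkul, midivalus), so the final letter is not what conditions the rule; the last vowel is.
"rindidam" has last vowel 'a'. The stems whose last vowel is 'a' (mafopnaw → mimafopnawus, dival → midivalus, dodaw → midodawus) add mi- … -us around the stem.
So rindidam → mirindidamus.

mirindidamus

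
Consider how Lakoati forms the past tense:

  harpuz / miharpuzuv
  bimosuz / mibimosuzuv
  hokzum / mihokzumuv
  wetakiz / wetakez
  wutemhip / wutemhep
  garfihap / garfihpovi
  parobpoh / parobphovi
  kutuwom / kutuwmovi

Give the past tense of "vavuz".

mivavuzuv

"vavuz" has last vowel 'u'. The stems whose last vowel is 'u' (harpuz → miharpuzuv, bimosuz → mibimosuzuv, hokzum → mihokzumuv) add mi- … -uv around the stem.
So vavuz → mivavuzuv.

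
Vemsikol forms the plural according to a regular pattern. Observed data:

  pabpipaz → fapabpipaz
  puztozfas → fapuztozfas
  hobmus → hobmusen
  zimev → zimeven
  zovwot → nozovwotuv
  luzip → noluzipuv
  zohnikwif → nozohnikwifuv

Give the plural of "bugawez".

bugawezen

"bugawez" has last vowel 'e'. The one such stem in the data (zimev → zimeven) adds -en, so the same rule applies.
So bugawez → bugawezen.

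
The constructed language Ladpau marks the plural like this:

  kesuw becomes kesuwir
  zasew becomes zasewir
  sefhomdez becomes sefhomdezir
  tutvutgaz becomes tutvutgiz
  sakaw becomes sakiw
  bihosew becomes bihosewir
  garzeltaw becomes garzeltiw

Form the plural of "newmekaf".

newmekif

garzeltaw and bihosew both end in -w yet inflect differently (garzeltiw, bihosewir), so the final letter is not what conditions the rule; the last vowel is.
"newmekaf" has last vowel 'a'. The stems whose last vowel is 'a' (garzeltaw → garzeltiw, sakaw → sakiw, tutvutgaz → tutvutgiz) change the last vowel to 'i'.
The other pattern: stems whose last vowel is 'e' or 'u' add -ir.
So newmekaf → newmekif.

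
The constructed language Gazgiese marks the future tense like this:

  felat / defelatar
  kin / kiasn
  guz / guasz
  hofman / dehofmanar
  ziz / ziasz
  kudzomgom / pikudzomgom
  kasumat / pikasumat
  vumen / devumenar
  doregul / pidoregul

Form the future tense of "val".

vaasl

kin and vumen both end in -n yet inflect differently (kiasn, devumenar), so the final letter is not what conditions the rule; the number of vowels is.
"val" has 1 vowel. The stems with 1 vowel (kin → kiasn, guz → guasz, ziz → ziasz) insert -as- after the first vowel.
The other patterns: stems with 2 vowels add de- … -ar around the stem; stems with 3 vowels add the prefix pi-.
So val → vaasl.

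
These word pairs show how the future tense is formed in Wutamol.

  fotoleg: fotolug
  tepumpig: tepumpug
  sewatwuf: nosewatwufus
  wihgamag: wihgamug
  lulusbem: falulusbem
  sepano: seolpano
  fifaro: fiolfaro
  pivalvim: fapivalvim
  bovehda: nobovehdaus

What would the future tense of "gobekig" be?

pivalvim and tepumpig both have last vowel 'i' yet inflect differently (fapivalvim, tepumpug), so the last vowel is not what conditions the rule; the final letter is.
"gobekig" ends in -g. The stems ending in -g (wihgamag → wihgamug, tepumpig → tepumpug, fotoleg → fotolug) change the last vowel to 'u'.
The other patterns: stems ending in -m add the prefix fa-; stems ending in -o insert -ol- after the first vowel; stems ending in -a or -f add no- … -us around the stem.
So gobekig → gobekug.

gobekug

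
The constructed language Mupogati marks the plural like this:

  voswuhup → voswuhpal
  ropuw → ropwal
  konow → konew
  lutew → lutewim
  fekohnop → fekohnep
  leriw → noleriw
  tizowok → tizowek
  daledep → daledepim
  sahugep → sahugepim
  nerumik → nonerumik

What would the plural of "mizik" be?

fekohnop and sahugep both end in -p yet inflect differently (fekohnep, sahugepim), so the final letter is not what conditions the rule; the last vowel is.
"mizik" has last vowel 'i'. The stems whose last vowel is 'i' (leriw → noleriw, nerumik → nonerumik) add the prefix no-.
The other patterns: stems whose last vowel is 'o' change the last vowel to 'e'; stems whose last vowel is 'e' add -im; stems whose last vowel is 'u' delete the last vowel and add -al.
So mizik → nomizik.

nomizik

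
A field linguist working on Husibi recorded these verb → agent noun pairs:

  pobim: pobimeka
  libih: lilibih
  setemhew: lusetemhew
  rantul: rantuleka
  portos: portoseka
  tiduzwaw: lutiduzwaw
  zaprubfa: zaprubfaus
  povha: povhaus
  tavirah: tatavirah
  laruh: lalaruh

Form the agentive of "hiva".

hivaus

tiduzwaw and zaprubfa both have last vowel 'a' yet inflect differently (lutiduzwaw, zaprubfaus), so the last vowel is not what conditions the rule; the final letter is.
"hiva" ends in -a. The stems ending in -a (zaprubfa → zaprubfaus, povha → povhaus) add -us.
So hiva → hivaus.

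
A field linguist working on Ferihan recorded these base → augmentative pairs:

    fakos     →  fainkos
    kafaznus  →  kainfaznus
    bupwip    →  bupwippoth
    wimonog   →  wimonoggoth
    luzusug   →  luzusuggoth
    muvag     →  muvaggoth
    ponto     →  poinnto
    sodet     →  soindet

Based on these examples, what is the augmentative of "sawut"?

sainwut

wimonog and fakos both have last vowel 'o' yet inflect differently (wimonoggoth, fainkos), so the last vowel is not what conditions the rule; the final letter is.
"sawut" ends in -t. The one such stem in the data (sodet → soindet) inserts -in- after the first vowel (as do fakos, ponto), so the same rule applies.
So sawut → sainwut.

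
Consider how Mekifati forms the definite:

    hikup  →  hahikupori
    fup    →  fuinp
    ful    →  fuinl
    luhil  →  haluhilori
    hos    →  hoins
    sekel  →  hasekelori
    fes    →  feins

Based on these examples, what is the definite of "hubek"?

"hubek" has 2 vowels. The stems with 2 vowels (hikup → hahikupori, sekel → hasekelori, luhil → haluhilori) add ha- … -ori around the stem.
The other pattern: stems with 1 vowel insert -in- after the first vowel.
So hubek → hahubekori.

hahubekori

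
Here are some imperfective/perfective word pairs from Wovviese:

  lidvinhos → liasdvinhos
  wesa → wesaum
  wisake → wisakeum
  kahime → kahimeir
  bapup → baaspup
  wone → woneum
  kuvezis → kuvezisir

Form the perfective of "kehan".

kahime and wisake both end in -e yet inflect differently (kahimeir, wisakeum), so the final letter is not what conditions the rule; the first letter is.
"kehan" begins with k-. The stems beginning with k- (kuvezis → kuvezisir, kahime → kahimeir) add -ir.
The other patterns: stems beginning with w- add -um; stems beginning with b- or l- insert -as- after the first vowel.
So kehan → kehanir.

kehanir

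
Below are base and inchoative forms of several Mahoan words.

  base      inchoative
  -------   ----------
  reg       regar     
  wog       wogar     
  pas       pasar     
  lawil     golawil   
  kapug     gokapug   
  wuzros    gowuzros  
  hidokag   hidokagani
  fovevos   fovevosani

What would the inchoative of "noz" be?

nozar

reg and kapug both end in -g yet inflect differently (regar, gokapug), so the final letter is not what conditions the rule; the number of vowels is.
"noz" has 1 vowel. The stems with 1 vowel (reg → regar, wog → wogar, pas → pasar) add -ar.
The other patterns: stems with 2 vowels add the prefix go-; stems with 3 vowels add -ani.
So noz → nozar.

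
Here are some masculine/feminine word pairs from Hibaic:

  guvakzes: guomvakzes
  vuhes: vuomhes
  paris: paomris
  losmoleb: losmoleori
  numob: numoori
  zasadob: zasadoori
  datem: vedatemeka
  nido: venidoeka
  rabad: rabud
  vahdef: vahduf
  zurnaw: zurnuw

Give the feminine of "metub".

guvakzes and losmoleb both have last vowel 'e' yet inflect differently (guomvakzes, losmoleori), so the last vowel is not what conditions the rule; the final letter is.
"metub" ends in -b. The stems ending in -b (losmoleb → losmoleori, numob → numoori, zasadob → zasadoori) drop the final letter and add -ori.
The other patterns: stems ending in -s insert -om- after the first vowel; stems ending in -m or -o add ve- … -eka around the stem; stems ending in -d, -f or -w change the last vowel to 'u'.
So metub → metuori.

metuori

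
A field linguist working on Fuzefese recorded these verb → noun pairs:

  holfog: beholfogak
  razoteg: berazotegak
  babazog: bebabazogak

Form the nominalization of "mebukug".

Every pair shown (holfog → beholfogak, razoteg → berazotegak, babazog → bebabazogak) follows the same rule: add be- … -ak around the stem.
So mebukug → bemebukugak.

bemebukugak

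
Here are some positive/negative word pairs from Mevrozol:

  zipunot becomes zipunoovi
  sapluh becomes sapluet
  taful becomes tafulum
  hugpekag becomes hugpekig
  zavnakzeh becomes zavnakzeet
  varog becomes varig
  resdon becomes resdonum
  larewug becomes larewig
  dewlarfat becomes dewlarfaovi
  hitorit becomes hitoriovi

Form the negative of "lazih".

"lazih" ends in -h. The stems ending in -h (sapluh → sapluet, zavnakzeh → zavnakzeet) drop the final letter and add -et.
The other patterns: stems ending in -g change the last vowel to 'i'; stems ending in -t drop the final letter and add -ovi; stems ending in -l or -n add -um.
So lazih → laziet.

laziet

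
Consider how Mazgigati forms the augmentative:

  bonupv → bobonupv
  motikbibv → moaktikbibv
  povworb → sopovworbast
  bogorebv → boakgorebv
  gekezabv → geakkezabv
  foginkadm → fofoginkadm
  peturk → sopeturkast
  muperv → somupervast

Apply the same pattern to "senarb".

muperv and gekezabv both end in -v yet inflect differently (somupervast, geakkezabv), so the final letter is not what conditions the rule; the second-to-last letter is.
"senarb" has second-to-last letter 'r'. The stems whose second-to-last letter is 'r' (peturk → sopeturkast, povworb → sopovworbast, muperv → somupervast) add so- … -ast around the stem.
The other patterns: stems whose second-to-last letter is 'b' insert -ak- after the first vowel; stems whose second-to-last letter is 'd' or 'p' repeat the first consonant+vowel as a prefix.
So senarb → sosenarbast.

sosenarbast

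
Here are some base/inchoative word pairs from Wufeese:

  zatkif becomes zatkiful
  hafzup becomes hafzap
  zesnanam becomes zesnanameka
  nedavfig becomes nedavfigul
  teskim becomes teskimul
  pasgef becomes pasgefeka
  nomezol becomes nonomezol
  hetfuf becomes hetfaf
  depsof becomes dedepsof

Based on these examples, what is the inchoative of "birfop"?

"birfop" has last vowel 'o'. The stems whose last vowel is 'o' (depsof → dedepsof, nomezol → nonomezol) repeat the first consonant+vowel as a prefix.
So birfop → bibirfop.

bibirfop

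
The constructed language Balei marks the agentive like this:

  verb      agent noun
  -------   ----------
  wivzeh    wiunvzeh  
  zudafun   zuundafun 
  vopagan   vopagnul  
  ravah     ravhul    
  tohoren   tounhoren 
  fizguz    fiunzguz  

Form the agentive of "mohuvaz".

mohuvzul

ravah and wivzeh both end in -h yet inflect differently (ravhul, wiunvzeh), so the final letter is not what conditions the rule; the last vowel is.
"mohuvaz" has last vowel 'a'. The stems whose last vowel is 'a' (ravah → ravhul, vopagan → vopagnul) delete the last vowel and add -ul.
The other pattern: stems whose last vowel is 'e' or 'u' insert -un- after the first vowel.
So mohuvaz → mohuvzul.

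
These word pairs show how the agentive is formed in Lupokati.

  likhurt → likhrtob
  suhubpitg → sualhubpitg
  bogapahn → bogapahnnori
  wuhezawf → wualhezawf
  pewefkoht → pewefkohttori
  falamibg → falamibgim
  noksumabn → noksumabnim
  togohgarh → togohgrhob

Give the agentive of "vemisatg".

vealmisatg

pewefkoht and likhurt both end in -t yet inflect differently (pewefkohttori, likhrtob), so the final letter is not what conditions the rule; the second-to-last letter is.
"vemisatg" has second-to-last letter 't'. The one such stem in the data (suhubpitg → sualhubpitg) inserts -al- after the first vowel (as does wuhezawf), so the same rule applies.
So vemisatg → vealmisatg.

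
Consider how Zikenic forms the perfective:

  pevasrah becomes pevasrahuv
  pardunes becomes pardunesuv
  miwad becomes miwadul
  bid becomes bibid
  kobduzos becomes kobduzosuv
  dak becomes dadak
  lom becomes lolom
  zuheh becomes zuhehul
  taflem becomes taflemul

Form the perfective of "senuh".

senuhul

lom and taflem both end in -m yet inflect differently (lolom, taflemul), so the final letter is not what conditions the rule; the number of vowels is.
"senuh" has 2 vowels. The stems with 2 vowels (zuheh → zuhehul, taflem → taflemul, miwad → miwadul) add -ul.
The other patterns: stems with 1 vowel repeat the first consonant+vowel as a prefix; stems with 3 vowels add -uv.
So senuh → senuhul.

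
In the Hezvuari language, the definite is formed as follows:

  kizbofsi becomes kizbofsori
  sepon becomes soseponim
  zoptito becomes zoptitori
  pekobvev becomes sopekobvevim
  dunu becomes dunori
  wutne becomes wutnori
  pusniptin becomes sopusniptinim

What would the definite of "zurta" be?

zurtori

wutne and pekobvev both have last vowel 'e' yet inflect differently (wutnori, sopekobvevim), so the last vowel is not what conditions the rule; whether the stem ends in a vowel or a consonant is.
"zurta" ends in a vowel. The stems ending in a vowel (dunu → dunori, kizbofsi → kizbofsori, wutne → wutnori) drop the final letter and add -ori.
The other pattern: stems ending in a consonant add so- … -im around the stem.
So zurta → zurtori.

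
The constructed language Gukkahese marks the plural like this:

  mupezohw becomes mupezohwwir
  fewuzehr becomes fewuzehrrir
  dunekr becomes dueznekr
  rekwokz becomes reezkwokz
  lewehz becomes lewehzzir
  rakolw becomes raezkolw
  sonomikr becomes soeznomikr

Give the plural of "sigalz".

"sigalz" has second-to-last letter 'l'. The one such stem in the data (rakolw → raezkolw) inserts -ez- after the first vowel (as do dunekr, sonomikr), so the same rule applies.
The other pattern: stems whose second-to-last letter is 'h' double the final consonant and add -ir.
So sigalz → siezgalz.

siezgalz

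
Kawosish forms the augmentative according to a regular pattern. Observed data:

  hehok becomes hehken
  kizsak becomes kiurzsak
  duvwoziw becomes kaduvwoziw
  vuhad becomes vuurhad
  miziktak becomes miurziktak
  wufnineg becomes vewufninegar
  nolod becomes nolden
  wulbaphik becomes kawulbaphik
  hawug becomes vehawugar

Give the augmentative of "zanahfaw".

zaurnahfaw

nolod and vuhad both end in -d yet inflect differently (nolden, vuurhad), so the final letter is not what conditions the rule; the last vowel is.
"zanahfaw" has last vowel 'a'. The stems whose last vowel is 'a' (vuhad → vuurhad, kizsak → kiurzsak, miziktak → miurziktak) insert -ur- after the first vowel.
So zanahfaw → zaurnahfaw.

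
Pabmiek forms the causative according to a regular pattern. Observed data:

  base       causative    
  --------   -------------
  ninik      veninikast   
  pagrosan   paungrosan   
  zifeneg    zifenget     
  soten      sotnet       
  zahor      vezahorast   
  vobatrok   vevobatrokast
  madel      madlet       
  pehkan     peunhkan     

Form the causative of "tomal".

tounmal

pehkan and soten both end in -n yet inflect differently (peunhkan, sotnet), so the final letter is not what conditions the rule; the last vowel is.
"tomal" has last vowel 'a'. The stems whose last vowel is 'a' (pehkan → peunhkan, pagrosan → paungrosan) insert -un- after the first vowel.
So tomal → tounmal.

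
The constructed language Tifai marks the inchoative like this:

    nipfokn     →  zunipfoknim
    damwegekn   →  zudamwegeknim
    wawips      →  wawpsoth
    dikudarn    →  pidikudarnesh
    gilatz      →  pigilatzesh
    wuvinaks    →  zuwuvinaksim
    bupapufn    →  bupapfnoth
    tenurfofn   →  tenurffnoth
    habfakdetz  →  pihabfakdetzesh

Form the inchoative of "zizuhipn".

damwegekn and dikudarn both end in -n yet inflect differently (zudamwegeknim, pidikudarnesh), so the final letter is not what conditions the rule; the second-to-last letter is.
"zizuhipn" has second-to-last letter 'p'. The one such stem in the data (wawips → wawpsoth) deletes the last vowel and adds -oth (as do bupapufn, tenurfofn), so the same rule applies.
The other patterns: stems whose second-to-last letter is 'k' add zu- … -im around the stem; stems whose second-to-last letter is 'r' or 't' add pi- … -esh around the stem.
So zizuhipn → zizuhpnoth.

zizuhpnoth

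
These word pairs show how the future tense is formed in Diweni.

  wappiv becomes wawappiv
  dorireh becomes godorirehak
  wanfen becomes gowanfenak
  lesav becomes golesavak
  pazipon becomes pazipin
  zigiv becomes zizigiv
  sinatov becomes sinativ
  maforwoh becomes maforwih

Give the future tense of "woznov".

wozniv

"woznov" has last vowel 'o'. The stems whose last vowel is 'o' (sinatov → sinativ, maforwoh → maforwih, pazipon → pazipin) change the last vowel to 'i'.
So woznov → wozniv.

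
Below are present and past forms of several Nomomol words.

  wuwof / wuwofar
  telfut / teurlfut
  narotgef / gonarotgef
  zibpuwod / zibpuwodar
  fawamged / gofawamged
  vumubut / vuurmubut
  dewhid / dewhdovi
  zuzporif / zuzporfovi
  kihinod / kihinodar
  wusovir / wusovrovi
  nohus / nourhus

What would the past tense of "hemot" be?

narotgef and zuzporif both end in -f yet inflect differently (gonarotgef, zuzporfovi), so the final letter is not what conditions the rule; the last vowel is.
"hemot" has last vowel 'o'. The stems whose last vowel is 'o' (wuwof → wuwofar, zibpuwod → zibpuwodar, kihinod → kihinodar) add -ar.
So hemot → hemotar.

hemotar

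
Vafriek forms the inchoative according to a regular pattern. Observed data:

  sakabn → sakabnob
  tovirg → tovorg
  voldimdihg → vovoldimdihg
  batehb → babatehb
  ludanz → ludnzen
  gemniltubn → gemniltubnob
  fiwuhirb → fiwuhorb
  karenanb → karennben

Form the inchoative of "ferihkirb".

ferihkorb

voldimdihg and tovirg both end in -g yet inflect differently (vovoldimdihg, tovorg), so the final letter is not what conditions the rule; the second-to-last letter is.
"ferihkirb" has second-to-last letter 'r'. The stems whose second-to-last letter is 'r' (tovirg → tovorg, fiwuhirb → fiwuhorb) change the last vowel to 'o'.
So ferihkirb → ferihkorb.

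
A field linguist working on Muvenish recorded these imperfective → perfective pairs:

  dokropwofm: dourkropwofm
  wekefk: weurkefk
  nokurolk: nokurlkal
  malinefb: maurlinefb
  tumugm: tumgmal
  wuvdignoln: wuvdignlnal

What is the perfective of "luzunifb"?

luurzunifb

wekefk and nokurolk both end in -k yet inflect differently (weurkefk, nokurlkal), so the final letter is not what conditions the rule; the second-to-last letter is.
"luzunifb" has second-to-last letter 'f'. The stems whose second-to-last letter is 'f' (dokropwofm → dourkropwofm, malinefb → maurlinefb, wekefk → weurkefk) insert -ur- after the first vowel.
So luzunifb → luurzunifb.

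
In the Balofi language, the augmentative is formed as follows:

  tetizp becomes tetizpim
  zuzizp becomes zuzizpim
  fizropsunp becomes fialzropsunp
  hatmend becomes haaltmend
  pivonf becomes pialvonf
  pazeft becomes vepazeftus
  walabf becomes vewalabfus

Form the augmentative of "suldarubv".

vesuldarubvus

tetizp and fizropsunp both end in -p yet inflect differently (tetizpim, fialzropsunp), so the final letter is not what conditions the rule; the second-to-last letter is.
"suldarubv" has second-to-last letter 'b'. The one such stem in the data (walabf → vewalabfus) adds ve- … -us around the stem, so the same rule applies.
The other patterns: stems whose second-to-last letter is 'z' add -im; stems whose second-to-last letter is 'n' insert -al- after the first vowel.
So suldarubv → vesuldarubvus.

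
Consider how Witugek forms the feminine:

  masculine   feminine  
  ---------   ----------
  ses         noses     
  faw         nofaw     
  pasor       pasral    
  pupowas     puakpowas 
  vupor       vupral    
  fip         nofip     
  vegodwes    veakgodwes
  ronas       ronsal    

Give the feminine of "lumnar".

lumnral

"lumnar" has 2 vowels. The stems with 2 vowels (ronas → ronsal, pasor → pasral, vupor → vupral) delete the last vowel and add -al.
The other patterns: stems with 1 vowel add the prefix no-; stems with 3 vowels insert -ak- after the first vowel.
So lumnar → lumnral.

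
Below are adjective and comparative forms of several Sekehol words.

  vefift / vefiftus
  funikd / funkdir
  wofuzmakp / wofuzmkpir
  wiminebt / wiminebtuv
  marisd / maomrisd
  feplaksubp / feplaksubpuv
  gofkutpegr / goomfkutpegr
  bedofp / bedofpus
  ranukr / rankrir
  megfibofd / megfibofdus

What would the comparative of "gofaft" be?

funikd and megfibofd both end in -d yet inflect differently (funkdir, megfibofdus), so the final letter is not what conditions the rule; the second-to-last letter is.
"gofaft" has second-to-last letter 'f'. The stems whose second-to-last letter is 'f' (megfibofd → megfibofdus, vefift → vefiftus, bedofp → bedofpus) add -us.
So gofaft → gofaftus.

gofaftus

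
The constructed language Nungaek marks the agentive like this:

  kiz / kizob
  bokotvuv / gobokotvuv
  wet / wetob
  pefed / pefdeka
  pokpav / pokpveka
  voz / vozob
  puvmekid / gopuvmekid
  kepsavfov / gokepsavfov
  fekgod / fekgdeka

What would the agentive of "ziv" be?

pefed and puvmekid both end in -d yet inflect differently (pefdeka, gopuvmekid), so the final letter is not what conditions the rule; the number of vowels is.
"ziv" has 1 vowel. The stems with 1 vowel (kiz → kizob, wet → wetob, voz → vozob) add -ob.
The other patterns: stems with 2 vowels delete the last vowel and add -eka; stems with 3 vowels add the prefix go-.
So ziv → zivob.

zivob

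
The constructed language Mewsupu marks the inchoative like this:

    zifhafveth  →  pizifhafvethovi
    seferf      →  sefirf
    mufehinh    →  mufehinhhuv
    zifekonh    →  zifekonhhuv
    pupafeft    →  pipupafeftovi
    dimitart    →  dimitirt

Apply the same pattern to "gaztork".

gaztirk

zifekonh and zifhafveth both end in -h yet inflect differently (zifekonhhuv, pizifhafvethovi), so the final letter is not what conditions the rule; the second-to-last letter is.
"gaztork" has second-to-last letter 'r'. The stems whose second-to-last letter is 'r' (seferf → sefirf, dimitart → dimitirt) change the last vowel to 'i'.
The other patterns: stems whose second-to-last letter is 'n' double the final consonant and add -uv; stems whose second-to-last letter is 'f' or 't' add pi- … -ovi around the stem.
So gaztork → gaztirk.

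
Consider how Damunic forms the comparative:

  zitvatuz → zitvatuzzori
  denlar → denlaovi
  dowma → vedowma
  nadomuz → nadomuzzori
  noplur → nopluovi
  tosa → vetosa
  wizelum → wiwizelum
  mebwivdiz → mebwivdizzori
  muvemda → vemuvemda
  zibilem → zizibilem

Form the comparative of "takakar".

noplur and zitvatuz both have last vowel 'u' yet inflect differently (nopluovi, zitvatuzzori), so the last vowel is not what conditions the rule; the final letter is.
"takakar" ends in -r. The stems ending in -r (denlar → denlaovi, noplur → nopluovi) drop the final letter and add -ovi.
The other patterns: stems ending in -z double the final consonant and add -ori; stems ending in -m repeat the first consonant+vowel as a prefix; stems ending in -a add the prefix ve-.
So takakar → takakaovi.

takakaovi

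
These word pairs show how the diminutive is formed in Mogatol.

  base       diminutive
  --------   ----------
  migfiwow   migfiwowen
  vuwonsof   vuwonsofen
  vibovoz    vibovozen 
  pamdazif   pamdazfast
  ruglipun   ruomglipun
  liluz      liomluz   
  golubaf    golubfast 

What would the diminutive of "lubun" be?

liluz and vibovoz both end in -z yet inflect differently (liomluz, vibovozen), so the final letter is not what conditions the rule; the last vowel is.
"lubun" has last vowel 'u'. The stems whose last vowel is 'u' (ruglipun → ruomglipun, liluz → liomluz) insert -om- after the first vowel.
So lubun → luombun.

luombun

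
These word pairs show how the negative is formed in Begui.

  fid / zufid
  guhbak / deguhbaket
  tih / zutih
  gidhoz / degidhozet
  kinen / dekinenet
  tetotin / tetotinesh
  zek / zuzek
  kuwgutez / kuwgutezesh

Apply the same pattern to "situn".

"situn" has 2 vowels. The stems with 2 vowels (kinen → dekinenet, gidhoz → degidhozet, guhbak → deguhbaket) add de- … -et around the stem.
So situn → desitunet.

desitunet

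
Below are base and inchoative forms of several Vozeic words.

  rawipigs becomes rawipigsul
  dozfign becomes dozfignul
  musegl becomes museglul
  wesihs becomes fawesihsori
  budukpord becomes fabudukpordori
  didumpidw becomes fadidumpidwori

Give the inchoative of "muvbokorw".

famuvbokorwori

rawipigs and wesihs both end in -s yet inflect differently (rawipigsul, fawesihsori), so the final letter is not what conditions the rule; the second-to-last letter is.
"muvbokorw" has second-to-last letter 'r'. The one such stem in the data (budukpord → fabudukpordori) adds fa- … -ori around the stem, so the same rule applies.
The other pattern: stems whose second-to-last letter is 'g' add -ul.
So muvbokorw → famuvbokorwori.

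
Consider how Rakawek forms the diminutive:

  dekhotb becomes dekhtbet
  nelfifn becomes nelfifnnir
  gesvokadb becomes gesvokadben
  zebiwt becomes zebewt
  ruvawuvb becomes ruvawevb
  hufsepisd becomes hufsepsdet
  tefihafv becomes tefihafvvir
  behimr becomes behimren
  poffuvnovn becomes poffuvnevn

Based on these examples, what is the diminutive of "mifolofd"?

mifolofddir

nelfifn and poffuvnovn both end in -n yet inflect differently (nelfifnnir, poffuvnevn), so the final letter is not what conditions the rule; the second-to-last letter is.
"mifolofd" has second-to-last letter 'f'. The stems whose second-to-last letter is 'f' (nelfifn → nelfifnnir, tefihafv → tefihafvvir) double the final consonant and add -ir.
The other patterns: stems whose second-to-last letter is 'v' or 'w' change the last vowel to 'e'; stems whose second-to-last letter is 'd' or 'm' add -en; stems whose second-to-last letter is 's' or 't' delete the last vowel and add -et.
So mifolofd → mifolofddir.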